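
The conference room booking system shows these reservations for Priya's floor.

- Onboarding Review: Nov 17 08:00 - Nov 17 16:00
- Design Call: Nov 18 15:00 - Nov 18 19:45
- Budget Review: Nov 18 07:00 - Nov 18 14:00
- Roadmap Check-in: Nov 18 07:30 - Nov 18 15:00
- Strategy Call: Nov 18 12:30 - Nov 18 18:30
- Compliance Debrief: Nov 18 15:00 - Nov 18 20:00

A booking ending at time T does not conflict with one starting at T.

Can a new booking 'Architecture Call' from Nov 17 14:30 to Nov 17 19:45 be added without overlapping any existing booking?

Onboarding Review: starts Nov 17 08:00 before Architecture Call ends Nov 17 19:45, and ends Nov 17 16:00 after Architecture Call starts Nov 17 14:30 → overlap.
Budget Review: starts Nov 18 07:00 at or after Architecture Call ends Nov 17 19:45 → clear.
Roadmap Check-in: starts Nov 18 07:30 at or after Architecture Call ends Nov 17 19:45 → clear.
Strategy Call: starts Nov 18 12:30 at or after Architecture Call ends Nov 17 19:45 → clear.
Design Call: starts Nov 18 15:00 at or after Architecture Call ends Nov 17 19:45 → clear.
Compliance Debrief: starts Nov 18 15:00 at or after Architecture Call ends Nov 17 19:45 → clear.
Architecture Call overlaps Onboarding Review.

No — it overlaps Onboarding Review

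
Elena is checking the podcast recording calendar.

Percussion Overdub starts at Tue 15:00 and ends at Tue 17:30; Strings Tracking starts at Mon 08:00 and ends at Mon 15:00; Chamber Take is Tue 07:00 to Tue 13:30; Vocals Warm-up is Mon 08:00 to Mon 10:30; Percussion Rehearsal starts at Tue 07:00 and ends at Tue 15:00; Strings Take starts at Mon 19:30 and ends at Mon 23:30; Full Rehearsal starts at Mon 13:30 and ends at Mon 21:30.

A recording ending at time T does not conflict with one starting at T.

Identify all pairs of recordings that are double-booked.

Sorted by start: Vocals Warm-up, Strings Tracking, Full Rehearsal, Strings Take, Percussion Rehearsal, Chamber Take, Percussion Overdub.
Strings Tracking starts before Vocals Warm-up ends → Vocals Warm-up and Strings Tracking overlap.
Full Rehearsal starts after Vocals Warm-up ends, so nothing later overlaps Vocals Warm-up either.
Full Rehearsal starts before Strings Tracking ends → Strings Tracking and Full Rehearsal overlap.
Strings Take starts after Strings Tracking ends, so nothing later overlaps Strings Tracking either.
Strings Take starts before Full Rehearsal ends → Full Rehearsal and Strings Take overlap.
Percussion Rehearsal starts after Full Rehearsal ends, so nothing later overlaps Full Rehearsal either.
Percussion Rehearsal starts after Strings Take ends, so nothing later overlaps Strings Take either.
Chamber Take starts before Percussion Rehearsal ends → Percussion Rehearsal and Chamber Take overlap.
Percussion Overdub starts exactly when Percussion Rehearsal ends (back-to-back, no overlap).
Percussion Overdub starts after Chamber Take ends.

Chamber Take & Percussion Rehearsal, Full Rehearsal & Strings Take, Full Rehearsal & Strings Tracking, Strings Tracking & Vocals Warm-up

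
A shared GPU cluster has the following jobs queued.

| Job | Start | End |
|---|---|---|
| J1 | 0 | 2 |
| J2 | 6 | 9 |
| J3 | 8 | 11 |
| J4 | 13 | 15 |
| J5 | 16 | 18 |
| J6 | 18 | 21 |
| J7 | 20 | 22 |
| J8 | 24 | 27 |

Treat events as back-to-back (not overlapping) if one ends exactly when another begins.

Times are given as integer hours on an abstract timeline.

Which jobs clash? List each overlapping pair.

Check each pair: they overlap iff neither finishes before the other starts.
Sorted by start: J1, J2, J3, J4, J5, J6, J7, J8.
J2 starts after J1 ends, so J1 has no further overlaps.
J3 starts before J2 ends → J2 and J3 overlap.
J4 starts after J2 ends, so J2 has no further overlaps.
J4 starts after J3 ends, so J3 has no further overlaps.
J5 starts after J4 ends, so J4 has no further overlaps.
J6 starts exactly when J5 ends (back-to-back, no overlap), so J5 has no further overlaps.
J7 starts before J6 ends → J6 and J7 overlap.
J8 starts after J6 ends.
J8 starts after J7 ends.

J2 & J3, J6 & J7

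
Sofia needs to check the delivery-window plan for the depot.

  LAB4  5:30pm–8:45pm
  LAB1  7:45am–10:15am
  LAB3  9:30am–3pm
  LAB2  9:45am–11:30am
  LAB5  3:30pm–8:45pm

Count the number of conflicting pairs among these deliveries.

Sorted by start: LAB1, LAB3, LAB2, LAB5, LAB4.
LAB3 starts before LAB1 ends → LAB1 and LAB3 overlap.
LAB2 starts before LAB1 ends → LAB1 and LAB2 overlap.
LAB5 starts after LAB1 ends, so LAB1 has no further overlaps.
LAB2 starts before LAB3 ends → LAB3 and LAB2 overlap.
LAB5 starts after LAB3 ends, so LAB3 has no further overlaps.
LAB5 starts after LAB2 ends, so LAB2 has no further overlaps.
LAB4 starts before LAB5 ends → LAB5 and LAB4 overlap.
Overlapping pairs: LAB1 & LAB2, LAB1 & LAB3, LAB2 & LAB3, LAB4 & LAB5 — 4 in total.

4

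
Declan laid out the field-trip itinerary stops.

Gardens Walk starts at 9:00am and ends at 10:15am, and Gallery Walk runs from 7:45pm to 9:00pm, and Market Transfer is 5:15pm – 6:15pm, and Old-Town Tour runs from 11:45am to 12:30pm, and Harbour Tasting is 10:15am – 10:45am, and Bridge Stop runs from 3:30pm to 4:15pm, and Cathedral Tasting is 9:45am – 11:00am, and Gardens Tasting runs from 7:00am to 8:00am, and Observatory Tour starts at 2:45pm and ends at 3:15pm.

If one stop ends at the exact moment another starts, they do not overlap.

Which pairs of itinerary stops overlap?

Cathedral Tasting & Gardens Walk, Cathedral Tasting & Harbour Tasting

Two intervals overlap when each starts before the other ends.
Sorted by start: Gardens Tasting, Gardens Walk, Cathedral Tasting, Harbour Tasting, Old-Town Tour, Observatory Tour, Bridge Stop, Market Transfer, Gallery Walk.
Gardens Walk starts after Gardens Tasting ends, so Gardens Tasting has no further overlaps.
Cathedral Tasting starts before Gardens Walk ends → Gardens Walk and Cathedral Tasting overlap.
Harbour Tasting starts exactly when Gardens Walk ends (back-to-back, no overlap), so Gardens Walk has no further overlaps.
Harbour Tasting starts before Cathedral Tasting ends → Cathedral Tasting and Harbour Tasting overlap.
Old-Town Tour starts after Cathedral Tasting ends, so Cathedral Tasting has no further overlaps.
Old-Town Tour starts after Harbour Tasting ends, so Harbour Tasting has no further overlaps.
Observatory Tour starts after Old-Town Tour ends, so Old-Town Tour has no further overlaps.
Bridge Stop starts after Observatory Tour ends, so Observatory Tour has no further overlaps.
Market Transfer starts after Bridge Stop ends, so Bridge Stop has no further overlaps.
Gallery Walk starts after Market Transfer ends.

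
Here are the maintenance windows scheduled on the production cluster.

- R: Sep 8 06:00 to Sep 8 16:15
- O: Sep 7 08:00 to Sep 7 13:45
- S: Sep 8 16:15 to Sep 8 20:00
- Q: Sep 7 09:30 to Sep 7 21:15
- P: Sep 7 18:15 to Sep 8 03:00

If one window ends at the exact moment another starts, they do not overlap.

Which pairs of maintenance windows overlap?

O & Q, P & Q

Sorted by start: O, Q, P, R, S.
Q starts before O ends → O and Q overlap.
P starts after O ends — done with O.
P starts before Q ends → Q and P overlap.
R starts after Q ends — done with Q.
R starts after P ends — done with P.
S starts exactly when R ends (back-to-back, no overlap).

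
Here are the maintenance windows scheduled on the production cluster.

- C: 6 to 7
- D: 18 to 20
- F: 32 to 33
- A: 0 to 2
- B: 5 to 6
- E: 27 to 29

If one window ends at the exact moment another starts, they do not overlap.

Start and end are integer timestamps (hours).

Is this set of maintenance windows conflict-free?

Sorted by start: A, B, C, D, E, F.
B starts after A ends, so A has no further overlaps.
C starts exactly when B ends (back-to-back, no overlap), so B has no further overlaps.
D starts after C ends, so C has no further overlaps.
E starts after D ends, so D has no further overlaps.
F starts after E ends.
Every pair is clear; the schedule has no overlaps.

Yes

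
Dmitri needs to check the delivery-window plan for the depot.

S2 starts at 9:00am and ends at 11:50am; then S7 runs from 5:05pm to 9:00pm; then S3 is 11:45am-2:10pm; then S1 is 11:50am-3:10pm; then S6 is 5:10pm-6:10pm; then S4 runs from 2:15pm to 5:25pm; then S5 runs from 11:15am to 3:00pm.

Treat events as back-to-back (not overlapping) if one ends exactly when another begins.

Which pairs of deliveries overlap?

S1 & S3, S1 & S4, S1 & S5, S2 & S3, S2 & S5, S3 & S5, S4 & S5, S4 & S6, S4 & S7, S6 & S7

Sorted by start: S2, S5, S3, S1, S4, S7, S6.
S5 starts before S2 ends → S2 and S5 overlap.
S3 starts before S2 ends → S2 and S3 overlap.
S1 starts exactly when S2 ends (back-to-back, no overlap) — done with S2.
S3 starts before S5 ends → S5 and S3 overlap.
S1 starts before S5 ends → S5 and S1 overlap.
S4 starts before S5 ends → S5 and S4 overlap.
S7 starts after S5 ends — done with S5.
S1 starts before S3 ends → S3 and S1 overlap.
S4 starts after S3 ends — done with S3.
S4 starts before S1 ends → S1 and S4 overlap.
S7 starts after S1 ends — done with S1.
S7 starts before S4 ends → S4 and S7 overlap.
S6 starts before S4 ends → S4 and S6 overlap.
S6 starts before S7 ends → S7 and S6 overlap.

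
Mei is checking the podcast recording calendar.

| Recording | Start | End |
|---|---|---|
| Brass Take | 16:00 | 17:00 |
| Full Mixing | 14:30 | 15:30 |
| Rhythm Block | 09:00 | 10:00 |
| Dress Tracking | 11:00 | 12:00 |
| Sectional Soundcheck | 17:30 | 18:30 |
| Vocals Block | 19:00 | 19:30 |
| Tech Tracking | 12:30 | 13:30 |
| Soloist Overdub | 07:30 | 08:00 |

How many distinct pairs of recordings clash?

0

Sorted by start: Soloist Overdub, Rhythm Block, Dress Tracking, Tech Tracking, Full Mixing, Brass Take, Sectional Soundcheck, Vocals Block.
Rhythm Block starts after Soloist Overdub ends, so nothing later overlaps Soloist Overdub either.
Dress Tracking starts after Rhythm Block ends, so nothing later overlaps Rhythm Block either.
Tech Tracking starts after Dress Tracking ends, so nothing later overlaps Dress Tracking either.
Full Mixing starts after Tech Tracking ends, so nothing later overlaps Tech Tracking either.
Brass Take starts after Full Mixing ends, so nothing later overlaps Full Mixing either.
Sectional Soundcheck starts after Brass Take ends, so nothing later overlaps Brass Take either.
Vocals Block starts after Sectional Soundcheck ends.
No pair overlaps.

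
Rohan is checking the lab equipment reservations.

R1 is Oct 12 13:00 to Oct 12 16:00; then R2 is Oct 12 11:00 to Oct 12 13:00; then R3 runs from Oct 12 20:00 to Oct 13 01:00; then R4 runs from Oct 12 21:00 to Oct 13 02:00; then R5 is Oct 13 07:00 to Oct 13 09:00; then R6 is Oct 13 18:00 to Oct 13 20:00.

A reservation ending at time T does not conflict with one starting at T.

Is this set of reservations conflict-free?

No

Sorted by start: R2, R1, R3, R4, R5, R6.
R1 starts exactly when R2 ends (back-to-back, no overlap), so R2 has no further overlaps.
R3 starts after R1 ends, so R1 has no further overlaps.
R4 starts before R3 ends → R3 and R4 overlap.
That's a conflict, so the schedule is not conflict-free.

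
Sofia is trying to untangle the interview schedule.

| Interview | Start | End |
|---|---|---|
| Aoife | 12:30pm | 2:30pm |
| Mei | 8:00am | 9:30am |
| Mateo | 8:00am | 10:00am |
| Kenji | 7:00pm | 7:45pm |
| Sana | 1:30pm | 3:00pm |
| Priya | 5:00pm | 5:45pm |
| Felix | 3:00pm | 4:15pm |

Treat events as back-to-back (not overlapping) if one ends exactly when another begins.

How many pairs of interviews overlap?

Sorted by start: Mateo, Mei, Aoife, Sana, Felix, Priya, Kenji.
Mei starts before Mateo ends → Mateo and Mei overlap.
Aoife starts after Mateo ends; Mateo is clear from here.
Aoife starts after Mei ends; Mei is clear from here.
Sana starts before Aoife ends → Aoife and Sana overlap.
Felix starts after Aoife ends; Aoife is clear from here.
Felix starts exactly when Sana ends (back-to-back, no overlap); Sana is clear from here.
Priya starts after Felix ends; Felix is clear from here.
Kenji starts after Priya ends.
Overlapping pairs: Aoife & Sana, Mateo & Mei — 2 in total.

2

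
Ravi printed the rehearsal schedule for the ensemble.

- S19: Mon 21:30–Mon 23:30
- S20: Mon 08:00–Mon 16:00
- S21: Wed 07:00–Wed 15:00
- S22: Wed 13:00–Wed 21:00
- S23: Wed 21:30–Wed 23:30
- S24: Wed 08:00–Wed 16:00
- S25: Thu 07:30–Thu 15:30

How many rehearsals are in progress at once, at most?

Walk through starts and ends in time order (an end at T is processed before a start at T):
Mon 08:00 start S20 → 1
Mon 16:00 end S20 → 0
Mon 21:30 start S19 → 1
Mon 23:30 end S19 → 0
Wed 07:00 start S21 → 1
Wed 08:00 start S24 → 2
Wed 13:00 start S22 → 3
Wed 15:00 end S21 → 2
Wed 16:00 end S24 → 1
Wed 21:00 end S22 → 0
Wed 21:30 start S23 → 1
Wed 23:30 end S23 → 0
Thu 07:30 start S25 → 1
Thu 15:30 end S25 → 0
Peak is 3, at Wed 13:00 (S21, S22, S24).

3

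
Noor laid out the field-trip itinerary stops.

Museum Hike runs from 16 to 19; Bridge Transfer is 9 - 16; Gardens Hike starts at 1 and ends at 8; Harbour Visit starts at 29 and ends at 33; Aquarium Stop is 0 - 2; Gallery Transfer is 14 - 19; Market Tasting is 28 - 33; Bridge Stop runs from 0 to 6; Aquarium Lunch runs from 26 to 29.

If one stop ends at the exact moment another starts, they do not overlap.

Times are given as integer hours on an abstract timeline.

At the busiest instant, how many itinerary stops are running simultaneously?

3

Sort all start/end points and keep a running count:
0 start Aquarium Stop → 1
0 start Bridge Stop → 2
1 start Gardens Hike → 3
2 end Aquarium Stop → 2
6 end Bridge Stop → 1
8 end Gardens Hike → 0
9 start Bridge Transfer → 1
14 start Gallery Transfer → 2
16 end Bridge Transfer → 1
16 start Museum Hike → 2
19 end Gallery Transfer → 1
19 end Museum Hike → 0
26 start Aquarium Lunch → 1
28 start Market Tasting → 2
29 end Aquarium Lunch → 1
29 start Harbour Visit → 2
33 end Harbour Visit → 1
33 end Market Tasting → 0
Peak is 3, at 1 (Aquarium Stop, Bridge Stop, Gardens Hike).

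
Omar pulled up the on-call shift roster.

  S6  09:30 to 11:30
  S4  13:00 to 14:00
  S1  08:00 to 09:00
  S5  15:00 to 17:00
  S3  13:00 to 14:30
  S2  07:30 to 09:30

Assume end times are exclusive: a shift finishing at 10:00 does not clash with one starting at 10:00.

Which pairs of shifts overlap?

S1 & S2, S3 & S4

Two intervals overlap when each starts before the other ends.
Sorted by start: S2, S1, S6, S3, S4, S5.
S1 starts before S2 ends → S2 and S1 overlap.
S6 starts exactly when S2 ends (back-to-back, no overlap), so nothing later overlaps S2 either.
S6 starts after S1 ends, so nothing later overlaps S1 either.
S3 starts after S6 ends, so nothing later overlaps S6 either.
S4 starts before S3 ends → S3 and S4 overlap.
S5 starts after S3 ends.
S5 starts after S4 ends.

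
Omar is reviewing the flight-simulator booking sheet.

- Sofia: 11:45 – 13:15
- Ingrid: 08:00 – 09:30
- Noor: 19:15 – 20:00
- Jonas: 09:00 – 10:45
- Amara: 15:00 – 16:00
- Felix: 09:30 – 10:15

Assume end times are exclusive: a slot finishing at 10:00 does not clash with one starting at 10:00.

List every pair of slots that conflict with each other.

Felix & Jonas, Ingrid & Jonas

Sorted by start: Ingrid, Jonas, Felix, Sofia, Amara, Noor.
Jonas starts before Ingrid ends → Ingrid and Jonas overlap.
Felix starts exactly when Ingrid ends (back-to-back, no overlap) — done with Ingrid.
Felix starts before Jonas ends → Jonas and Felix overlap.
Sofia starts after Jonas ends — done with Jonas.
Sofia starts after Felix ends — done with Felix.
Amara starts after Sofia ends — done with Sofia.
Noor starts after Amara ends.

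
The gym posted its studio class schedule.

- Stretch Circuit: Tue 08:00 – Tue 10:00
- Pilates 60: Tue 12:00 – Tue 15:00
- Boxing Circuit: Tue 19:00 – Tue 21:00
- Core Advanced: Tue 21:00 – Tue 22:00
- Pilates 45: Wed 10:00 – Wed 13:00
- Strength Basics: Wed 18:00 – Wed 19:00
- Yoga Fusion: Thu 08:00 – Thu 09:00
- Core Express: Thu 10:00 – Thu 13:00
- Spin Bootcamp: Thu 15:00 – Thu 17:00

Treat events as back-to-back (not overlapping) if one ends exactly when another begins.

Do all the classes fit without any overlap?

Sorted by start: Stretch Circuit, Pilates 60, Boxing Circuit, Core Advanced, Pilates 45, Strength Basics, Yoga Fusion, Core Express, Spin Bootcamp.
Pilates 60 starts after Stretch Circuit ends, so nothing later overlaps Stretch Circuit either.
Boxing Circuit starts after Pilates 60 ends, so nothing later overlaps Pilates 60 either.
Core Advanced starts exactly when Boxing Circuit ends (back-to-back, no overlap), so nothing later overlaps Boxing Circuit either.
Pilates 45 starts after Core Advanced ends, so nothing later overlaps Core Advanced either.
Strength Basics starts after Pilates 45 ends, so nothing later overlaps Pilates 45 either.
Yoga Fusion starts after Strength Basics ends, so nothing later overlaps Strength Basics either.
Core Express starts after Yoga Fusion ends, so nothing later overlaps Yoga Fusion either.
Spin Bootcamp starts after Core Express ends.
Every pair is clear; the schedule has no overlaps.

Yes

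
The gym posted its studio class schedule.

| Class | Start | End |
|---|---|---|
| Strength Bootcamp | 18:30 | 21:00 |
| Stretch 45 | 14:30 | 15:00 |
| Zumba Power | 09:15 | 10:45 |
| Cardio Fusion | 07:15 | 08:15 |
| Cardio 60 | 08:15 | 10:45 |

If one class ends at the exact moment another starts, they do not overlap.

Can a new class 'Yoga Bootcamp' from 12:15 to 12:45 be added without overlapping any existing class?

Yes — the slot is free

Cardio Fusion: ends 08:15 at or before Yoga Bootcamp starts 12:15 → clear.
Cardio 60: ends 10:45 at or before Yoga Bootcamp starts 12:15 → clear.
Zumba Power: ends 10:45 at or before Yoga Bootcamp starts 12:15 → clear.
Stretch 45: starts 14:30 at or after Yoga Bootcamp ends 12:45 → clear.
Strength Bootcamp: starts 18:30 at or after Yoga Bootcamp ends 12:45 → clear.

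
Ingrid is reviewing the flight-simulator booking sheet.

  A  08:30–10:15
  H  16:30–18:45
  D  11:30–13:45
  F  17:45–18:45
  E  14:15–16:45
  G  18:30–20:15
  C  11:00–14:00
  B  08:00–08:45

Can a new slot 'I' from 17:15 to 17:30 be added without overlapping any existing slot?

No — it overlaps H

B: ends 08:45 at or before I starts 17:15 → clear.
A: ends 10:15 at or before I starts 17:15 → clear.
C: ends 14:00 at or before I starts 17:15 → clear.
D: ends 13:45 at or before I starts 17:15 → clear.
E: ends 16:45 at or before I starts 17:15 → clear.
H: starts 16:30 before I ends 17:30, and ends 18:45 after I starts 17:15 → overlap.
F: starts 17:45 at or after I ends 17:30 → clear.
G: starts 18:30 at or after I ends 17:30 → clear.
I overlaps H.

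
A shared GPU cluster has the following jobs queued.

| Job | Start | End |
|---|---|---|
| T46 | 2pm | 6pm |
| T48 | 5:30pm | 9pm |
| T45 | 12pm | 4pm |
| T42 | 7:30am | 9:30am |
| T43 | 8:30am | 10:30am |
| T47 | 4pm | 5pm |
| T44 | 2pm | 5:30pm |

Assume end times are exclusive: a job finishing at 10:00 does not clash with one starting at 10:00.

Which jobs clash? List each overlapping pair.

Sorted by start: T42, T43, T45, T44, T46, T47, T48.
T43 starts before T42 ends → T42 and T43 overlap.
T45 starts after T42 ends, so T42 has no further overlaps.
T45 starts after T43 ends, so T43 has no further overlaps.
T44 starts before T45 ends → T45 and T44 overlap.
T46 starts before T45 ends → T45 and T46 overlap.
T47 starts exactly when T45 ends (back-to-back, no overlap), so T45 has no further overlaps.
T46 starts before T44 ends → T44 and T46 overlap.
T47 starts before T44 ends → T44 and T47 overlap.
T48 starts exactly when T44 ends (back-to-back, no overlap).
T47 starts before T46 ends → T46 and T47 overlap.
T48 starts before T46 ends → T46 and T48 overlap.
T48 starts after T47 ends.

T42 & T43, T44 & T45, T44 & T46, T44 & T47, T45 & T46, T46 & T47, T46 & T48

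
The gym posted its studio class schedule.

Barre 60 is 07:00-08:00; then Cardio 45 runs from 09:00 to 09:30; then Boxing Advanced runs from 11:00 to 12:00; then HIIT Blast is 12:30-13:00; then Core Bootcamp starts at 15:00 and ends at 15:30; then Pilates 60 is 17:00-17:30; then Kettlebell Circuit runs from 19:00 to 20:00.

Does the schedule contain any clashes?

No

Check each pair: they overlap iff neither finishes before the other starts.
Sorted by start: Barre 60, Cardio 45, Boxing Advanced, HIIT Blast, Core Bootcamp, Pilates 60, Kettlebell Circuit.
Cardio 45 starts after Barre 60 ends; Barre 60 is clear from here.
Boxing Advanced starts after Cardio 45 ends; Cardio 45 is clear from here.
HIIT Blast starts after Boxing Advanced ends; Boxing Advanced is clear from here.
Core Bootcamp starts after HIIT Blast ends; HIIT Blast is clear from here.
Pilates 60 starts after Core Bootcamp ends; Core Bootcamp is clear from here.
Kettlebell Circuit starts after Pilates 60 ends.
Every pair is clear; the schedule has no overlaps.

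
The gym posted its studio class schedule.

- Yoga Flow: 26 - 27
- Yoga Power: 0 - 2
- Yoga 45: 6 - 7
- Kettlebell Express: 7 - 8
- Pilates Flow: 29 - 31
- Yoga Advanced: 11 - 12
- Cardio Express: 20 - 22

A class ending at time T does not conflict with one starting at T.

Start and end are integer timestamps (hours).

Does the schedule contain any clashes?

Check each pair: they overlap iff neither finishes before the other starts.
Sorted by start: Yoga Power, Yoga 45, Kettlebell Express, Yoga Advanced, Cardio Express, Yoga Flow, Pilates Flow.
Yoga 45 starts after Yoga Power ends; Yoga Power is clear from here.
Kettlebell Express starts exactly when Yoga 45 ends (back-to-back, no overlap); Yoga 45 is clear from here.
Yoga Advanced starts after Kettlebell Express ends; Kettlebell Express is clear from here.
Cardio Express starts after Yoga Advanced ends; Yoga Advanced is clear from here.
Yoga Flow starts after Cardio Express ends; Cardio Express is clear from here.
Pilates Flow starts after Yoga Flow ends.
Every pair is clear; the schedule has no overlaps.

No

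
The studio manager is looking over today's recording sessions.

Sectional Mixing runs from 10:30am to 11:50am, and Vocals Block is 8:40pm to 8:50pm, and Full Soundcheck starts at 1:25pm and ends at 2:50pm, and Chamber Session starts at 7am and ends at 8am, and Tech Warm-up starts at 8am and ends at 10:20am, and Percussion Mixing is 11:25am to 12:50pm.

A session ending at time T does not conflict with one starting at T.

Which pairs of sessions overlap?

Sorted by start: Chamber Session, Tech Warm-up, Sectional Mixing, Percussion Mixing, Full Soundcheck, Vocals Block.
Tech Warm-up starts exactly when Chamber Session ends (back-to-back, no overlap), so Chamber Session has no further overlaps.
Sectional Mixing starts after Tech Warm-up ends, so Tech Warm-up has no further overlaps.
Percussion Mixing starts before Sectional Mixing ends → Sectional Mixing and Percussion Mixing overlap.
Full Soundcheck starts after Sectional Mixing ends, so Sectional Mixing has no further overlaps.
Full Soundcheck starts after Percussion Mixing ends, so Percussion Mixing has no further overlaps.
Vocals Block starts after Full Soundcheck ends.

Percussion Mixing & Sectional Mixing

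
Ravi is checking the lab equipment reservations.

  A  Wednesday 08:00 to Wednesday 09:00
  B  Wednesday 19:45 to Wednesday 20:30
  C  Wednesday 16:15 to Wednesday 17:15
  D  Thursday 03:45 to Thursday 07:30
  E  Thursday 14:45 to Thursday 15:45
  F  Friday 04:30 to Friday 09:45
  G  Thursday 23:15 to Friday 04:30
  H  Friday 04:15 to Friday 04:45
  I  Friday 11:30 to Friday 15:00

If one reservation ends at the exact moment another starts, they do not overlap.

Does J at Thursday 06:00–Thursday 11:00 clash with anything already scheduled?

Yes — it overlaps D

A: ends Wednesday 09:00 at or before J starts Thursday 06:00 → clear.
C: ends Wednesday 17:15 at or before J starts Thursday 06:00 → clear.
B: ends Wednesday 20:30 at or before J starts Thursday 06:00 → clear.
D: starts Thursday 03:45 before J ends Thursday 11:00, and ends Thursday 07:30 after J starts Thursday 06:00 → overlap.
E: starts Thursday 14:45 at or after J ends Thursday 11:00 → clear.
G: starts Thursday 23:15 at or after J ends Thursday 11:00 → clear.
H: starts Friday 04:15 at or after J ends Thursday 11:00 → clear.
F: starts Friday 04:30 at or after J ends Thursday 11:00 → clear.
I: starts Friday 11:30 at or after J ends Thursday 11:00 → clear.
J overlaps D.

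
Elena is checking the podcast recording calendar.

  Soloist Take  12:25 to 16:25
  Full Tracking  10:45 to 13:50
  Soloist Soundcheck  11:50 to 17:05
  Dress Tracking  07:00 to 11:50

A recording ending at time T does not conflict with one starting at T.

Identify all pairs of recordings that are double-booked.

Dress Tracking & Full Tracking, Full Tracking & Soloist Soundcheck, Full Tracking & Soloist Take, Soloist Soundcheck & Soloist Take

Sorted by start: Dress Tracking, Full Tracking, Soloist Soundcheck, Soloist Take.
Full Tracking starts before Dress Tracking ends → Dress Tracking and Full Tracking overlap.
Soloist Soundcheck starts exactly when Dress Tracking ends (back-to-back, no overlap) — done with Dress Tracking.
Soloist Soundcheck starts before Full Tracking ends → Full Tracking and Soloist Soundcheck overlap.
Soloist Take starts before Full Tracking ends → Full Tracking and Soloist Take overlap.
Soloist Take starts before Soloist Soundcheck ends → Soloist Soundcheck and Soloist Take overlap.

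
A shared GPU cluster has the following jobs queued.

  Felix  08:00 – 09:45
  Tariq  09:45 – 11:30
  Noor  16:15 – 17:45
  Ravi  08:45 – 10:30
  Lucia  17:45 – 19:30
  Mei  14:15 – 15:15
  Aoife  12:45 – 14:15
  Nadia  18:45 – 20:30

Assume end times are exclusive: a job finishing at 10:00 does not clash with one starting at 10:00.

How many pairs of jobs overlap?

3

Sorted by start: Felix, Ravi, Tariq, Aoife, Mei, Noor, Lucia, Nadia.
Ravi starts before Felix ends → Felix and Ravi overlap.
Tariq starts exactly when Felix ends (back-to-back, no overlap), so Felix has no further overlaps.
Tariq starts before Ravi ends → Ravi and Tariq overlap.
Aoife starts after Ravi ends, so Ravi has no further overlaps.
Aoife starts after Tariq ends, so Tariq has no further overlaps.
Mei starts exactly when Aoife ends (back-to-back, no overlap), so Aoife has no further overlaps.
Noor starts after Mei ends, so Mei has no further overlaps.
Lucia starts exactly when Noor ends (back-to-back, no overlap), so Noor has no further overlaps.
Nadia starts before Lucia ends → Lucia and Nadia overlap.
Overlapping pairs: Felix & Ravi, Lucia & Nadia, Ravi & Tariq — 3 in total.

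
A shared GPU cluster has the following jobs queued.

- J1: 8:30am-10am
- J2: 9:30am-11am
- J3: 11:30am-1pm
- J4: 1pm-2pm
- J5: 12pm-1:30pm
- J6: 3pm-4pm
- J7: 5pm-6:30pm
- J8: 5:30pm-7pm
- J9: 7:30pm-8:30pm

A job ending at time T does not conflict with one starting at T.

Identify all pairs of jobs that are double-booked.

J1 & J2, J3 & J5, J4 & J5, J7 & J8

Sorted by start: J1, J2, J3, J5, J4, J6, J7, J8, J9.
J2 starts before J1 ends → J1 and J2 overlap.
J3 starts after J1 ends; J1 is clear from here.
J3 starts after J2 ends; J2 is clear from here.
J5 starts before J3 ends → J3 and J5 overlap.
J4 starts exactly when J3 ends (back-to-back, no overlap); J3 is clear from here.
J4 starts before J5 ends → J5 and J4 overlap.
J6 starts after J5 ends; J5 is clear from here.
J6 starts after J4 ends; J4 is clear from here.
J7 starts after J6 ends; J6 is clear from here.
J8 starts before J7 ends → J7 and J8 overlap.
J9 starts after J7 ends.
J9 starts after J8 ends.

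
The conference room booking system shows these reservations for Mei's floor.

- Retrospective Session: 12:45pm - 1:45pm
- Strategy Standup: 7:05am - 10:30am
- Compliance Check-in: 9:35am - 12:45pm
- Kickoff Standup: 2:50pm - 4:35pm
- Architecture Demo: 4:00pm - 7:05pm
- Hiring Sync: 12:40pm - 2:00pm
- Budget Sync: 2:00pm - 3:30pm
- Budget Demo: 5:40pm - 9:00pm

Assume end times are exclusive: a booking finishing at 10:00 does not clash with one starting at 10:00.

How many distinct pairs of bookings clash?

Two intervals overlap when each starts before the other ends.
Sorted by start: Strategy Standup, Compliance Check-in, Hiring Sync, Retrospective Session, Budget Sync, Kickoff Standup, Architecture Demo, Budget Demo.
Compliance Check-in starts before Strategy Standup ends → Strategy Standup and Compliance Check-in overlap.
Hiring Sync starts after Strategy Standup ends — done with Strategy Standup.
Hiring Sync starts before Compliance Check-in ends → Compliance Check-in and Hiring Sync overlap.
Retrospective Session starts exactly when Compliance Check-in ends (back-to-back, no overlap) — done with Compliance Check-in.
Retrospective Session starts before Hiring Sync ends → Hiring Sync and Retrospective Session overlap.
Budget Sync starts exactly when Hiring Sync ends (back-to-back, no overlap) — done with Hiring Sync.
Budget Sync starts after Retrospective Session ends — done with Retrospective Session.
Kickoff Standup starts before Budget Sync ends → Budget Sync and Kickoff Standup overlap.
Architecture Demo starts after Budget Sync ends — done with Budget Sync.
Architecture Demo starts before Kickoff Standup ends → Kickoff Standup and Architecture Demo overlap.
Budget Demo starts after Kickoff Standup ends.
Budget Demo starts before Architecture Demo ends → Architecture Demo and Budget Demo overlap.
Overlapping pairs: Architecture Demo & Budget Demo, Architecture Demo & Kickoff Standup, Budget Sync & Kickoff Standup, Compliance Check-in & Hiring Sync, Compliance Check-in & Strategy Standup, Hiring Sync & Retrospective Session — 6 in total.

6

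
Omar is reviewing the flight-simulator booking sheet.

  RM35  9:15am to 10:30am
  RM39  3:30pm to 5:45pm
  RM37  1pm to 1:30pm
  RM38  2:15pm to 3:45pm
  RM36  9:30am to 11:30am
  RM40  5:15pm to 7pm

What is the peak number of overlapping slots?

2

Sweep the timeline, counting +1 at each start and −1 at each end (ends before starts at a tie):
9:15am start RM35 → 1
9:30am start RM36 → 2
10:30am end RM35 → 1
11:30am end RM36 → 0
1pm start RM37 → 1
1:30pm end RM37 → 0
2:15pm start RM38 → 1
3:30pm start RM39 → 2
3:45pm end RM38 → 1
5:15pm start RM40 → 2
5:45pm end RM39 → 1
7pm end RM40 → 0
Peak is 2, at 9:30am (RM35, RM36).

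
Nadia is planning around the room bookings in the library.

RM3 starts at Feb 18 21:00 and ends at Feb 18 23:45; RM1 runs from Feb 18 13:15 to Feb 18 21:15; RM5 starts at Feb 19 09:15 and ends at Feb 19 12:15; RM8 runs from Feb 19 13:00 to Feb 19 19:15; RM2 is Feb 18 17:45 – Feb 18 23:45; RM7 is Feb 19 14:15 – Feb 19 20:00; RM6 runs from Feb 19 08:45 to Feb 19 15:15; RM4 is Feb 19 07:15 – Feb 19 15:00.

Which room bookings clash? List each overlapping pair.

Check each pair: they overlap iff neither finishes before the other starts.
Sorted by start: RM1, RM2, RM3, RM4, RM6, RM5, RM8, RM7.
RM2 starts before RM1 ends → RM1 and RM2 overlap.
RM3 starts before RM1 ends → RM1 and RM3 overlap.
RM4 starts after RM1 ends; RM1 is clear from here.
RM3 starts before RM2 ends → RM2 and RM3 overlap.
RM4 starts after RM2 ends; RM2 is clear from here.
RM4 starts after RM3 ends; RM3 is clear from here.
RM6 starts before RM4 ends → RM4 and RM6 overlap.
RM5 starts before RM4 ends → RM4 and RM5 overlap.
RM8 starts before RM4 ends → RM4 and RM8 overlap.
RM7 starts before RM4 ends → RM4 and RM7 overlap.
RM5 starts before RM6 ends → RM6 and RM5 overlap.
RM8 starts before RM6 ends → RM6 and RM8 overlap.
RM7 starts before RM6 ends → RM6 and RM7 overlap.
RM8 starts after RM5 ends; RM5 is clear from here.
RM7 starts before RM8 ends → RM8 and RM7 overlap.

RM1 & RM2, RM1 & RM3, RM2 & RM3, RM4 & RM5, RM4 & RM6, RM4 & RM7, RM4 & RM8, RM5 & RM6, RM6 & RM7, RM6 & RM8, RM7 & RM8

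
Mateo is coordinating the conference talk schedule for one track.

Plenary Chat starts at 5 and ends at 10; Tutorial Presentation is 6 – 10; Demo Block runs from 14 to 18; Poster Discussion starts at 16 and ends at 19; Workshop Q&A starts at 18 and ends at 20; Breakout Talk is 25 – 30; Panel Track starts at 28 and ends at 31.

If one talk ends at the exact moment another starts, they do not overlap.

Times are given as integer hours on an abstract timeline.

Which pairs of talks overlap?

Breakout Talk & Panel Track, Demo Block & Poster Discussion, Plenary Chat & Tutorial Presentation, Poster Discussion & Workshop Q&A

Sorted by start: Plenary Chat, Tutorial Presentation, Demo Block, Poster Discussion, Workshop Q&A, Breakout Talk, Panel Track.
Tutorial Presentation starts before Plenary Chat ends → Plenary Chat and Tutorial Presentation overlap.
Demo Block starts after Plenary Chat ends; Plenary Chat is clear from here.
Demo Block starts after Tutorial Presentation ends; Tutorial Presentation is clear from here.
Poster Discussion starts before Demo Block ends → Demo Block and Poster Discussion overlap.
Workshop Q&A starts exactly when Demo Block ends (back-to-back, no overlap); Demo Block is clear from here.
Workshop Q&A starts before Poster Discussion ends → Poster Discussion and Workshop Q&A overlap.
Breakout Talk starts after Poster Discussion ends; Poster Discussion is clear from here.
Breakout Talk starts after Workshop Q&A ends; Workshop Q&A is clear from here.
Panel Track starts before Breakout Talk ends → Breakout Talk and Panel Track overlap.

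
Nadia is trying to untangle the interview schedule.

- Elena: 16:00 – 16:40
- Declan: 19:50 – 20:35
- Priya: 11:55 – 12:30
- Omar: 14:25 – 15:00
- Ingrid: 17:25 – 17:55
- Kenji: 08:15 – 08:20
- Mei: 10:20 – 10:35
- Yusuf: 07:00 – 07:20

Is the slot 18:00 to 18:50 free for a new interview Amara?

Yes — the slot is free

Yusuf: ends 07:20 at or before Amara starts 18:00 → clear.
Kenji: ends 08:20 at or before Amara starts 18:00 → clear.
Mei: ends 10:35 at or before Amara starts 18:00 → clear.
Priya: ends 12:30 at or before Amara starts 18:00 → clear.
Omar: ends 15:00 at or before Amara starts 18:00 → clear.
Elena: ends 16:40 at or before Amara starts 18:00 → clear.
Ingrid: ends 17:55 at or before Amara starts 18:00 → clear.
Declan: starts 19:50 at or after Amara ends 18:50 → clear.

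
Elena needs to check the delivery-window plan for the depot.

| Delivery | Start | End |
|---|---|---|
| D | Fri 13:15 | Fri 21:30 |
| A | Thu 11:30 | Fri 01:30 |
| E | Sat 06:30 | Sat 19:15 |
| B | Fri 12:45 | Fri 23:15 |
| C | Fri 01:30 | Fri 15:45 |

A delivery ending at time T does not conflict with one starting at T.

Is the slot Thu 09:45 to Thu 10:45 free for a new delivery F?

Yes — the slot is free

A: starts Thu 11:30 at or after F ends Thu 10:45 → clear.
C: starts Fri 01:30 at or after F ends Thu 10:45 → clear.
B: starts Fri 12:45 at or after F ends Thu 10:45 → clear.
D: starts Fri 13:15 at or after F ends Thu 10:45 → clear.
E: starts Sat 06:30 at or after F ends Thu 10:45 → clear.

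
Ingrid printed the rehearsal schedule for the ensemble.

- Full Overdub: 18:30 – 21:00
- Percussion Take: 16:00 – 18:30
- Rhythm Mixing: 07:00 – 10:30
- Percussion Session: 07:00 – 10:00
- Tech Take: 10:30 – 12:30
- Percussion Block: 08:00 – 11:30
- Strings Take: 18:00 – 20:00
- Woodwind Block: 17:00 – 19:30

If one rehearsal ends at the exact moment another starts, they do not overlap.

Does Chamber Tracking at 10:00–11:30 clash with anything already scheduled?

Percussion Session: ends 10:00 at or before Chamber Tracking starts 10:00 → clear.
Rhythm Mixing: starts 07:00 before Chamber Tracking ends 11:30, and ends 10:30 after Chamber Tracking starts 10:00 → overlap.
Percussion Block: starts 08:00 before Chamber Tracking ends 11:30, and ends 11:30 after Chamber Tracking starts 10:00 → overlap.
Tech Take: starts 10:30 before Chamber Tracking ends 11:30, and ends 12:30 after Chamber Tracking starts 10:00 → overlap.
Percussion Take: starts 16:00 at or after Chamber Tracking ends 11:30 → clear.
Woodwind Block: starts 17:00 at or after Chamber Tracking ends 11:30 → clear.
Strings Take: starts 18:00 at or after Chamber Tracking ends 11:30 → clear.
Full Overdub: starts 18:30 at or after Chamber Tracking ends 11:30 → clear.
Chamber Tracking overlaps Percussion Block, Rhythm Mixing, Tech Take.

Yes — it overlaps Percussion Block, Rhythm Mixing, Tech Take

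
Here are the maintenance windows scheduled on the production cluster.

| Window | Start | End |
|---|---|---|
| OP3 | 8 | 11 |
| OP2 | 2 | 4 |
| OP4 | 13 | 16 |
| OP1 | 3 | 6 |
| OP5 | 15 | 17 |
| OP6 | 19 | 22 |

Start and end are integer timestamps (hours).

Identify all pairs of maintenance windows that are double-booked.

OP1 & OP2, OP4 & OP5

Two intervals overlap when each starts before the other ends.
Sorted by start: OP2, OP1, OP3, OP4, OP5, OP6.
OP1 starts before OP2 ends → OP2 and OP1 overlap.
OP3 starts after OP2 ends, so OP2 has no further overlaps.
OP3 starts after OP1 ends, so OP1 has no further overlaps.
OP4 starts after OP3 ends, so OP3 has no further overlaps.
OP5 starts before OP4 ends → OP4 and OP5 overlap.
OP6 starts after OP4 ends.
OP6 starts after OP5 ends.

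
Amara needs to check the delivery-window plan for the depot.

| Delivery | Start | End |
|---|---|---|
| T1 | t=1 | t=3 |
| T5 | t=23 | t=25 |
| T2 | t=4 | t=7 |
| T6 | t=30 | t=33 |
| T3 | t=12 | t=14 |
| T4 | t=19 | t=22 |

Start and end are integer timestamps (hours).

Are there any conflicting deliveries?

Two intervals overlap when each starts before the other ends.
Sorted by start: T1, T2, T3, T4, T5, T6.
T2 starts after T1 ends, so T1 has no further overlaps.
T3 starts after T2 ends, so T2 has no further overlaps.
T4 starts after T3 ends, so T3 has no further overlaps.
T5 starts after T4 ends, so T4 has no further overlaps.
T6 starts after T5 ends.
Every pair is clear; the schedule has no overlaps.

No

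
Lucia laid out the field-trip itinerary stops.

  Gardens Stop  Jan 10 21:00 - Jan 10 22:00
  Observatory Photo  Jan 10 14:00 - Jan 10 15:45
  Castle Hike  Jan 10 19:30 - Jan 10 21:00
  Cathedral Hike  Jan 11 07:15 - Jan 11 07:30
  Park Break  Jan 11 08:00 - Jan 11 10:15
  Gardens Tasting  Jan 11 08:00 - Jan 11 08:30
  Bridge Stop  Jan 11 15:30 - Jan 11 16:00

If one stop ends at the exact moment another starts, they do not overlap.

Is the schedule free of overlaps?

No

Two intervals overlap when each starts before the other ends.
Sorted by start: Observatory Photo, Castle Hike, Gardens Stop, Cathedral Hike, Park Break, Gardens Tasting, Bridge Stop.
Castle Hike starts after Observatory Photo ends; Observatory Photo is clear from here.
Gardens Stop starts exactly when Castle Hike ends (back-to-back, no overlap); Castle Hike is clear from here.
Cathedral Hike starts after Gardens Stop ends; Gardens Stop is clear from here.
Park Break starts after Cathedral Hike ends; Cathedral Hike is clear from here.
Gardens Tasting starts before Park Break ends → Park Break and Gardens Tasting overlap.
That's a conflict, so the schedule is not conflict-free.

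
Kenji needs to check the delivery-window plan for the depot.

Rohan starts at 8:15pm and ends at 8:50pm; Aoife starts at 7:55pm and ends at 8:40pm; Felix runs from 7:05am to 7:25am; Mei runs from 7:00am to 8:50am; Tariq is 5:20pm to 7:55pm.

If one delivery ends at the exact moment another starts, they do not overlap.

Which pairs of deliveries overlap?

Aoife & Rohan, Felix & Mei

Check each pair: they overlap iff neither finishes before the other starts.
Sorted by start: Mei, Felix, Tariq, Aoife, Rohan.
Felix starts before Mei ends → Mei and Felix overlap.
Tariq starts after Mei ends — done with Mei.
Tariq starts after Felix ends — done with Felix.
Aoife starts exactly when Tariq ends (back-to-back, no overlap) — done with Tariq.
Rohan starts before Aoife ends → Aoife and Rohan overlap.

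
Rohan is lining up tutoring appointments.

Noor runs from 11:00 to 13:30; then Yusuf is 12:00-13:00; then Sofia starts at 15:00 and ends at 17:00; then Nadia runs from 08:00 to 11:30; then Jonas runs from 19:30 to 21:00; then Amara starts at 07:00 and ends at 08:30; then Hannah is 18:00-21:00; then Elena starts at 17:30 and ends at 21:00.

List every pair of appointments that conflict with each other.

Sorted by start: Amara, Nadia, Noor, Yusuf, Sofia, Elena, Hannah, Jonas.
Nadia starts before Amara ends → Amara and Nadia overlap.
Noor starts after Amara ends, so nothing later overlaps Amara either.
Noor starts before Nadia ends → Nadia and Noor overlap.
Yusuf starts after Nadia ends, so nothing later overlaps Nadia either.
Yusuf starts before Noor ends → Noor and Yusuf overlap.
Sofia starts after Noor ends, so nothing later overlaps Noor either.
Sofia starts after Yusuf ends, so nothing later overlaps Yusuf either.
Elena starts after Sofia ends, so nothing later overlaps Sofia either.
Hannah starts before Elena ends → Elena and Hannah overlap.
Jonas starts before Elena ends → Elena and Jonas overlap.
Jonas starts before Hannah ends → Hannah and Jonas overlap.

Amara & Nadia, Elena & Hannah, Elena & Jonas, Hannah & Jonas, Nadia & Noor, Noor & Yusuf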